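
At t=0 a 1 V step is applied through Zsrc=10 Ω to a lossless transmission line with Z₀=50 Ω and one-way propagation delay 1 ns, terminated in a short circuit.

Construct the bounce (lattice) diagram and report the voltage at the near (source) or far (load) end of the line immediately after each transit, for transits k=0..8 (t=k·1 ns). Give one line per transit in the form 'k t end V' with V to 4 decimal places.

Γ_L=-1.000000, Γ_S=-0.666667; launch V₁=1·50/60=0.833333
k=0 src: V=0.8333
k=1 load: inc=0.833333, refl=0.833333·-1.000000=-0.8333; V=0.000000+0.833333+-0.833333=0.0000
k=2 src: inc=-0.833333, refl=-0.833333·-0.666667=0.5556; V=0.833333+-0.833333+0.555556=0.5556
k=3 load: inc=0.555556, refl=0.555556·-1.000000=-0.5556; V=0.000000+0.555556+-0.555556=0.0000
k=4 src: inc=-0.555556, refl=-0.555556·-0.666667=0.3704; V=0.555556+-0.555556+0.370370=0.3704
k=5 load: inc=0.370370, refl=0.370370·-1.000000=-0.3704; V=0.000000+0.370370+-0.370370=0.0000
k=6 src: inc=-0.370370, refl=-0.370370·-0.666667=0.2469; V=0.370370+-0.370370+0.246914=0.2469
k=7 load: inc=0.246914, refl=0.246914·-1.000000=-0.2469; V=0.000000+0.246914+-0.246914=0.0000
k=8 src: inc=-0.246914, refl=-0.246914·-0.666667=0.1646; V=0.246914+-0.246914+0.164609=0.1646

0 0 source 0.8333
1 1 load 0.0000
2 2 source 0.5556
3 3 load 0.0000
4 4 source 0.3704
5 5 load 0.0000
6 6 source 0.2469
7 7 load 0.0000
8 8 source 0.1646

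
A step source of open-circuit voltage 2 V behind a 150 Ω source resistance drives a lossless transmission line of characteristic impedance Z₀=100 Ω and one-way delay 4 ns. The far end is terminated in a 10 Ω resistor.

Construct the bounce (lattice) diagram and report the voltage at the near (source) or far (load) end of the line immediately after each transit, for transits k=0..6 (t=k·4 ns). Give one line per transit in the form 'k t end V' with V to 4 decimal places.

0 0 source 0.8000
1 4 load 0.1455
2 8 source 0.0145
3 12 load 0.1217
4 16 source 0.1431
5 20 load 0.1255
6 24 source 0.1220

Γ_L=-0.818182, Γ_S=0.200000; launch V₁=2·100/250=0.800000
k=0 src: V=0.8000
k=1 load: inc=0.800000, refl=0.800000·-0.818182=-0.6545; V=0.000000+0.800000+-0.654545=0.1455
k=2 src: inc=-0.654545, refl=-0.654545·0.200000=-0.1309; V=0.800000+-0.654545+-0.130909=0.0145
k=3 load: inc=-0.130909, refl=-0.130909·-0.818182=0.1071; V=0.145455+-0.130909+0.107107=0.1217
k=4 src: inc=0.107107, refl=0.107107·0.200000=0.0214; V=0.014545+0.107107+0.021421=0.1431
k=5 load: inc=0.021421, refl=0.021421·-0.818182=-0.0175; V=0.121653+0.021421+-0.017527=0.1255
k=6 src: inc=-0.017527, refl=-0.017527·0.200000=-0.0035; V=0.143074+-0.017527+-0.003505=0.1220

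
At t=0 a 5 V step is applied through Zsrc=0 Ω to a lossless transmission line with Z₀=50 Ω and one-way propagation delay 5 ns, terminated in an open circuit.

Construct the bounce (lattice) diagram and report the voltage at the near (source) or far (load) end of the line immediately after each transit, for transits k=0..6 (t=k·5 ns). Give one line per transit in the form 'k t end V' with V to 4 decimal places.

0 0 source 5.0000
1 5 load 10.0000
2 10 source 5.0000
3 15 load 0.0000
4 20 source 5.0000
5 25 load 10.0000
6 30 source 5.0000

Γ_L=1.000000, Γ_S=-1.000000; launch V₁=5·50/50=5.000000
k=0 src: V=5.0000
k=1 load: inc=5.000000, refl=5.000000·1.000000=5.0000; V=0.000000+5.000000+5.000000=10.0000
k=2 src: inc=5.000000, refl=5.000000·-1.000000=-5.0000; V=5.000000+5.000000+-5.000000=5.0000
k=3 load: inc=-5.000000, refl=-5.000000·1.000000=-5.0000; V=10.000000+-5.000000+-5.000000=0.0000
k=4 src: inc=-5.000000, refl=-5.000000·-1.000000=5.0000; V=5.000000+-5.000000+5.000000=5.0000
k=5 load: inc=5.000000, refl=5.000000·1.000000=5.0000; V=0.000000+5.000000+5.000000=10.0000
k=6 src: inc=5.000000, refl=5.000000·-1.000000=-5.0000; V=5.000000+5.000000+-5.000000=5.0000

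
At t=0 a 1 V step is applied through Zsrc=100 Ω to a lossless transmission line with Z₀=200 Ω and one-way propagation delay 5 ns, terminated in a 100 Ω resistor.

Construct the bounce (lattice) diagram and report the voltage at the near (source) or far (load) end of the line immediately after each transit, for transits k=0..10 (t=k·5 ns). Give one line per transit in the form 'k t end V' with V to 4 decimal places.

Γ_L=-0.333333, Γ_S=-0.333333; launch V₁=1·200/300=0.666667
k=0 src: V=0.6667
k=1 load: inc=0.666667, refl=0.666667·-0.333333=-0.2222; V=0.000000+0.666667+-0.222222=0.4444
k=2 src: inc=-0.222222, refl=-0.222222·-0.333333=0.0741; V=0.666667+-0.222222+0.074074=0.5185
k=3 load: inc=0.074074, refl=0.074074·-0.333333=-0.0247; V=0.444444+0.074074+-0.024691=0.4938
k=4 src: inc=-0.024691, refl=-0.024691·-0.333333=0.0082; V=0.518519+-0.024691+0.008230=0.5021
k=5 load: inc=0.008230, refl=0.008230·-0.333333=-0.0027; V=0.493827+0.008230+-0.002743=0.4993
k=6 src: inc=-0.002743, refl=-0.002743·-0.333333=0.0009; V=0.502058+-0.002743+0.000914=0.5002
k=7 load: inc=0.000914, refl=0.000914·-0.333333=-0.0003; V=0.499314+0.000914+-0.000305=0.4999
k=8 src: inc=-0.000305, refl=-0.000305·-0.333333=0.0001; V=0.500229+-0.000305+0.000102=0.5000
k=9 load: inc=0.000102, refl=0.000102·-0.333333=-0.0000; V=0.499924+0.000102+-0.000034=0.5000
k=10 src: inc=-0.000034, refl=-0.000034·-0.333333=0.0000; V=0.500025+-0.000034+0.000011=0.5000

0 0 source 0.6667
1 5 load 0.4444
2 10 source 0.5185
3 15 load 0.4938
4 20 source 0.5021
5 25 load 0.4993
6 30 source 0.5002
7 35 load 0.4999
8 40 source 0.5000
9 45 load 0.5000
10 50 source 0.5000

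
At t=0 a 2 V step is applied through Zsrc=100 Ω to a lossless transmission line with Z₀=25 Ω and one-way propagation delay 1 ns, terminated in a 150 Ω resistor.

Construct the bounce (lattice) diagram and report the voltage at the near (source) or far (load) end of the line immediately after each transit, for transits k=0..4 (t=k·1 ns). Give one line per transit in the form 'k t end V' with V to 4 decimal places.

Γ_L=0.714286, Γ_S=0.600000; launch V₁=2·25/125=0.400000
k=0 src: V=0.4000
k=1 load: inc=0.400000, refl=0.400000·0.714286=0.2857; V=0.000000+0.400000+0.285714=0.6857
k=2 src: inc=0.285714, refl=0.285714·0.600000=0.1714; V=0.400000+0.285714+0.171429=0.8571
k=3 load: inc=0.171429, refl=0.171429·0.714286=0.1224; V=0.685714+0.171429+0.122449=0.9796
k=4 src: inc=0.122449, refl=0.122449·0.600000=0.0735; V=0.857143+0.122449+0.073469=1.0531

0 0 source 0.4000
1 1 load 0.6857
2 2 source 0.8571
3 3 load 0.9796
4 4 source 1.0531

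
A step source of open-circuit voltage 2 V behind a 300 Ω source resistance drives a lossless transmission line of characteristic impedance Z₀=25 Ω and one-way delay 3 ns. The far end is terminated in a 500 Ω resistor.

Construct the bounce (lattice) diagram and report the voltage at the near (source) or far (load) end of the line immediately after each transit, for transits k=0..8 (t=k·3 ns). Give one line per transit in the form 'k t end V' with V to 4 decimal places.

0 0 source 0.1538
1 3 load 0.2930
2 6 source 0.4108
3 9 load 0.5174
4 12 source 0.6076
5 15 load 0.6891
6 18 source 0.7582
7 21 load 0.8206
8 24 source 0.8735

Γ_L=0.904762, Γ_S=0.846154; launch V₁=2·25/325=0.153846
k=0 src: V=0.1538
k=1 load: inc=0.153846, refl=0.153846·0.904762=0.1392; V=0.000000+0.153846+0.139194=0.2930
k=2 src: inc=0.139194, refl=0.139194·0.846154=0.1178; V=0.153846+0.139194+0.117780=0.4108
k=3 load: inc=0.117780, refl=0.117780·0.904762=0.1066; V=0.293040+0.117780+0.106563=0.5174
k=4 src: inc=0.106563, refl=0.106563·0.846154=0.0902; V=0.410820+0.106563+0.090168=0.6076
k=5 load: inc=0.090168, refl=0.090168·0.904762=0.0816; V=0.517382+0.090168+0.081581=0.6891
k=6 src: inc=0.081581, refl=0.081581·0.846154=0.0690; V=0.607551+0.081581+0.069030=0.7582
k=7 load: inc=0.069030, refl=0.069030·0.904762=0.0625; V=0.689132+0.069030+0.062456=0.8206
k=8 src: inc=0.062456, refl=0.062456·0.846154=0.0528; V=0.758162+0.062456+0.052847=0.8735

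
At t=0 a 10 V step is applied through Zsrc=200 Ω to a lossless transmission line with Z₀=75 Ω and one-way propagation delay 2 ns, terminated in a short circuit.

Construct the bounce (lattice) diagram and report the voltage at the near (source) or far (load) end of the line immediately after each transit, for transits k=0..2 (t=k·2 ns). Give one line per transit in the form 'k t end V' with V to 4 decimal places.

Γ_L=-1.000000, Γ_S=0.454545; launch V₁=10·75/275=2.727273
k=0 src: V=2.7273
k=1 load: inc=2.727273, refl=2.727273·-1.000000=-2.7273; V=0.000000+2.727273+-2.727273=0.0000
k=2 src: inc=-2.727273, refl=-2.727273·0.454545=-1.2397; V=2.727273+-2.727273+-1.239669=-1.2397

0 0 source 2.7273
1 2 load 0.0000
2 4 source -1.2397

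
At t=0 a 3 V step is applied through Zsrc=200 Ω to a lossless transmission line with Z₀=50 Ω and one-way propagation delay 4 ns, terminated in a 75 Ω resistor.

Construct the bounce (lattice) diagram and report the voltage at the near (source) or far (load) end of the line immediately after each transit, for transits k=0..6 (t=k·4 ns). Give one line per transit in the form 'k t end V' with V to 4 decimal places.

Γ_L=0.200000, Γ_S=0.600000; launch V₁=3·50/250=0.600000
k=0 src: V=0.6000
k=1 load: inc=0.600000, refl=0.600000·0.200000=0.1200; V=0.000000+0.600000+0.120000=0.7200
k=2 src: inc=0.120000, refl=0.120000·0.600000=0.0720; V=0.600000+0.120000+0.072000=0.7920
k=3 load: inc=0.072000, refl=0.072000·0.200000=0.0144; V=0.720000+0.072000+0.014400=0.8064
k=4 src: inc=0.014400, refl=0.014400·0.600000=0.0086; V=0.792000+0.014400+0.008640=0.8150
k=5 load: inc=0.008640, refl=0.008640·0.200000=0.0017; V=0.806400+0.008640+0.001728=0.8168
k=6 src: inc=0.001728, refl=0.001728·0.600000=0.0010; V=0.815040+0.001728+0.001037=0.8178

0 0 source 0.6000
1 4 load 0.7200
2 8 source 0.7920
3 12 load 0.8064
4 16 source 0.8150
5 20 load 0.8168
6 24 source 0.8178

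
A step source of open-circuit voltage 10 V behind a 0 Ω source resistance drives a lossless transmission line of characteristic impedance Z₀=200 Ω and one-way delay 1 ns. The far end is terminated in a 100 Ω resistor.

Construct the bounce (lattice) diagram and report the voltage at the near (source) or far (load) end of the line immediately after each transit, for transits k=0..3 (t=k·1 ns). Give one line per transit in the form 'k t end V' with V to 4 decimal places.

0 0 source 10.0000
1 1 load 6.6667
2 2 source 10.0000
3 3 load 8.8889

Γ_L=-0.333333, Γ_S=-1.000000; launch V₁=10·200/200=10.000000
k=0 src: V=10.0000
k=1 load: inc=10.000000, refl=10.000000·-0.333333=-3.3333; V=0.000000+10.000000+-3.333333=6.6667
k=2 src: inc=-3.333333, refl=-3.333333·-1.000000=3.3333; V=10.000000+-3.333333+3.333333=10.0000
k=3 load: inc=3.333333, refl=3.333333·-0.333333=-1.1111; V=6.666667+3.333333+-1.111111=8.8889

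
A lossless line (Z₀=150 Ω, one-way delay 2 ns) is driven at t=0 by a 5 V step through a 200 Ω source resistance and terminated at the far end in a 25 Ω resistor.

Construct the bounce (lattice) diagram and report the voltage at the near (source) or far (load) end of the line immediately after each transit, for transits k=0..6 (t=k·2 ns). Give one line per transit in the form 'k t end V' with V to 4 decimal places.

Γ_L=-0.714286, Γ_S=0.142857; launch V₁=5·150/350=2.142857
k=0 src: V=2.1429
k=1 load: inc=2.142857, refl=2.142857·-0.714286=-1.5306; V=0.000000+2.142857+-1.530612=0.6122
k=2 src: inc=-1.530612, refl=-1.530612·0.142857=-0.2187; V=2.142857+-1.530612+-0.218659=0.3936
k=3 load: inc=-0.218659, refl=-0.218659·-0.714286=0.1562; V=0.612245+-0.218659+0.156185=0.5498
k=4 src: inc=0.156185, refl=0.156185·0.142857=0.0223; V=0.393586+0.156185+0.022312=0.5721
k=5 load: inc=0.022312, refl=0.022312·-0.714286=-0.0159; V=0.549771+0.022312+-0.015937=0.5561
k=6 src: inc=-0.015937, refl=-0.015937·0.142857=-0.0023; V=0.572083+-0.015937+-0.002277=0.5539

0 0 source 2.1429
1 2 load 0.6122
2 4 source 0.3936
3 6 load 0.5498
4 8 source 0.5721
5 10 load 0.5561
6 12 source 0.5539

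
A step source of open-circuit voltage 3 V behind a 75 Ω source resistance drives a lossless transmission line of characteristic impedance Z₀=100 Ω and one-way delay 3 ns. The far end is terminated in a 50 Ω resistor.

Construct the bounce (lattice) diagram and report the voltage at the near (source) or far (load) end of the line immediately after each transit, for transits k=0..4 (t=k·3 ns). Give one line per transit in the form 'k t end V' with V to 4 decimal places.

0 0 source 1.7143
1 3 load 1.1429
2 6 source 1.2245
3 9 load 1.1973
4 12 source 1.2012

Γ_L=-0.333333, Γ_S=-0.142857; launch V₁=3·100/175=1.714286
k=0 src: V=1.7143
k=1 load: inc=1.714286, refl=1.714286·-0.333333=-0.5714; V=0.000000+1.714286+-0.571429=1.1429
k=2 src: inc=-0.571429, refl=-0.571429·-0.142857=0.0816; V=1.714286+-0.571429+0.081633=1.2245
k=3 load: inc=0.081633, refl=0.081633·-0.333333=-0.0272; V=1.142857+0.081633+-0.027211=1.1973
k=4 src: inc=-0.027211, refl=-0.027211·-0.142857=0.0039; V=1.224490+-0.027211+0.003887=1.2012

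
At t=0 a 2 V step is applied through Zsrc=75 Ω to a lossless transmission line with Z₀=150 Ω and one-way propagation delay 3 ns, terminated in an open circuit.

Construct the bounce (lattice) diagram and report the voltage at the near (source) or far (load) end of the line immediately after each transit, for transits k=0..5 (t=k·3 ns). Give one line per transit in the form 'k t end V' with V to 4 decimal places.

0 0 source 1.3333
1 3 load 2.6667
2 6 source 2.2222
3 9 load 1.7778
4 12 source 1.9259
5 15 load 2.0741

Γ_L=1.000000, Γ_S=-0.333333; launch V₁=2·150/225=1.333333
k=0 src: V=1.3333
k=1 load: inc=1.333333, refl=1.333333·1.000000=1.3333; V=0.000000+1.333333+1.333333=2.6667
k=2 src: inc=1.333333, refl=1.333333·-0.333333=-0.4444; V=1.333333+1.333333+-0.444444=2.2222
k=3 load: inc=-0.444444, refl=-0.444444·1.000000=-0.4444; V=2.666667+-0.444444+-0.444444=1.7778
k=4 src: inc=-0.444444, refl=-0.444444·-0.333333=0.1481; V=2.222222+-0.444444+0.148148=1.9259
k=5 load: inc=0.148148, refl=0.148148·1.000000=0.1481; V=1.777778+0.148148+0.148148=2.0741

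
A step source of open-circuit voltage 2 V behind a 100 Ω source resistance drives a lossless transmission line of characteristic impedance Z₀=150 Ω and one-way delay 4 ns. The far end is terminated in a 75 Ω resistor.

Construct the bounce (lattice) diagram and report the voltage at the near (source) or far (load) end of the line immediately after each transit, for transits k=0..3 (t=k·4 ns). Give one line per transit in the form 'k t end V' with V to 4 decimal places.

Γ_L=-0.333333, Γ_S=-0.200000; launch V₁=2·150/250=1.200000
k=0 src: V=1.2000
k=1 load: inc=1.200000, refl=1.200000·-0.333333=-0.4000; V=0.000000+1.200000+-0.400000=0.8000
k=2 src: inc=-0.400000, refl=-0.400000·-0.200000=0.0800; V=1.200000+-0.400000+0.080000=0.8800
k=3 load: inc=0.080000, refl=0.080000·-0.333333=-0.0267; V=0.800000+0.080000+-0.026667=0.8533

0 0 source 1.2000
1 4 load 0.8000
2 8 source 0.8800
3 12 load 0.8533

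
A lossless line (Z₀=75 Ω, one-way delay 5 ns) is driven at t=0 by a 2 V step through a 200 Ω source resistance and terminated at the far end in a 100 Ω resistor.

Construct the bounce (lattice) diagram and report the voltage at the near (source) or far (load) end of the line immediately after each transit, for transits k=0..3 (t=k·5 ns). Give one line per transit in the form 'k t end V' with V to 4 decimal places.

Γ_L=0.142857, Γ_S=0.454545; launch V₁=2·75/275=0.545455
k=0 src: V=0.5455
k=1 load: inc=0.545455, refl=0.545455·0.142857=0.0779; V=0.000000+0.545455+0.077922=0.6234
k=2 src: inc=0.077922, refl=0.077922·0.454545=0.0354; V=0.545455+0.077922+0.035419=0.6588
k=3 load: inc=0.035419, refl=0.035419·0.142857=0.0051; V=0.623377+0.035419+0.005060=0.6639

0 0 source 0.5455
1 5 load 0.6234
2 10 source 0.6588
3 15 load 0.6639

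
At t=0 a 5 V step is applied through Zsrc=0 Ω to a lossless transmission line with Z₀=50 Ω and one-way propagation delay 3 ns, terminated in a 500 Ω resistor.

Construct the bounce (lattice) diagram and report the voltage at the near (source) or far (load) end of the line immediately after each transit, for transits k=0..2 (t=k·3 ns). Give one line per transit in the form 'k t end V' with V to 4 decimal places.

0 0 source 5.0000
1 3 load 9.0909
2 6 source 5.0000

Γ_L=0.818182, Γ_S=-1.000000; launch V₁=5·50/50=5.000000
k=0 src: V=5.0000
k=1 load: inc=5.000000, refl=5.000000·0.818182=4.0909; V=0.000000+5.000000+4.090909=9.0909
k=2 src: inc=4.090909, refl=4.090909·-1.000000=-4.0909; V=5.000000+4.090909+-4.090909=5.0000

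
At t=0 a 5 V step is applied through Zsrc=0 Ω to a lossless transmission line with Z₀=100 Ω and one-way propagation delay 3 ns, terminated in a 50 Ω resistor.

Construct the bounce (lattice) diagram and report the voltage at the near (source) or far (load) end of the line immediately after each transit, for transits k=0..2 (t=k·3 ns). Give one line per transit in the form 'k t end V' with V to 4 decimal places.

0 0 source 5.0000
1 3 load 3.3333
2 6 source 5.0000

Γ_L=-0.333333, Γ_S=-1.000000; launch V₁=5·100/100=5.000000
k=0 src: V=5.0000
k=1 load: inc=5.000000, refl=5.000000·-0.333333=-1.6667; V=0.000000+5.000000+-1.666667=3.3333
k=2 src: inc=-1.666667, refl=-1.666667·-1.000000=1.6667; V=5.000000+-1.666667+1.666667=5.0000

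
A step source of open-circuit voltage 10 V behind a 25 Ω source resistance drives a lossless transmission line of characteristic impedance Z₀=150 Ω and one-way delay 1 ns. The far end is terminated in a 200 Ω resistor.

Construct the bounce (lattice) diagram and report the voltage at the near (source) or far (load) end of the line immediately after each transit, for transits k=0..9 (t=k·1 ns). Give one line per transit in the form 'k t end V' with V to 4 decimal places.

Γ_L=0.142857, Γ_S=-0.714286; launch V₁=10·150/175=8.571429
k=0 src: V=8.5714
k=1 load: inc=8.571429, refl=8.571429·0.142857=1.2245; V=0.000000+8.571429+1.224490=9.7959
k=2 src: inc=1.224490, refl=1.224490·-0.714286=-0.8746; V=8.571429+1.224490+-0.874636=8.9213
k=3 load: inc=-0.874636, refl=-0.874636·0.142857=-0.1249; V=9.795918+-0.874636+-0.124948=8.7963
k=4 src: inc=-0.124948, refl=-0.124948·-0.714286=0.0892; V=8.921283+-0.124948+0.089249=8.8856
k=5 load: inc=0.089249, refl=0.089249·0.142857=0.0127; V=8.796335+0.089249+0.012750=8.8983
k=6 src: inc=0.012750, refl=0.012750·-0.714286=-0.0091; V=8.885583+0.012750+-0.009107=8.8892
k=7 load: inc=-0.009107, refl=-0.009107·0.142857=-0.0013; V=8.898333+-0.009107+-0.001301=8.8879
k=8 src: inc=-0.001301, refl=-0.001301·-0.714286=0.0009; V=8.889226+-0.001301+0.000929=8.8889
k=9 load: inc=0.000929, refl=0.000929·0.142857=0.0001; V=8.887925+0.000929+0.000133=8.8890

0 0 source 8.5714
1 1 load 9.7959
2 2 source 8.9213
3 3 load 8.7963
4 4 source 8.8856
5 5 load 8.8983
6 6 source 8.8892
7 7 load 8.8879
8 8 source 8.8889
9 9 load 8.8890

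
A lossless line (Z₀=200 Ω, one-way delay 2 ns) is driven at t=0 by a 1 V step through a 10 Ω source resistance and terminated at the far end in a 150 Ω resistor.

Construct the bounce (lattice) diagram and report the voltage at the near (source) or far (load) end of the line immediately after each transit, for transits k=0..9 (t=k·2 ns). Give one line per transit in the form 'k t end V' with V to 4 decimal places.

0 0 source 0.9524
1 2 load 0.8163
2 4 source 0.9394
3 6 load 0.9218
4 8 source 0.9377
5 10 load 0.9355
6 12 source 0.9375
7 14 load 0.9372
8 16 source 0.9375
9 18 load 0.9375

Γ_L=-0.142857, Γ_S=-0.904762; launch V₁=1·200/210=0.952381
k=0 src: V=0.9524
k=1 load: inc=0.952381, refl=0.952381·-0.142857=-0.1361; V=0.000000+0.952381+-0.136054=0.8163
k=2 src: inc=-0.136054, refl=-0.136054·-0.904762=0.1231; V=0.952381+-0.136054+0.123097=0.9394
k=3 load: inc=0.123097, refl=0.123097·-0.142857=-0.0176; V=0.816327+0.123097+-0.017585=0.9218
k=4 src: inc=-0.017585, refl=-0.017585·-0.904762=0.0159; V=0.939423+-0.017585+0.015910=0.9377
k=5 load: inc=0.015910, refl=0.015910·-0.142857=-0.0023; V=0.921838+0.015910+-0.002273=0.9355
k=6 src: inc=-0.002273, refl=-0.002273·-0.904762=0.0021; V=0.937749+-0.002273+0.002056=0.9375
k=7 load: inc=0.002056, refl=0.002056·-0.142857=-0.0003; V=0.935476+0.002056+-0.000294=0.9372
k=8 src: inc=-0.000294, refl=-0.000294·-0.904762=0.0003; V=0.937532+-0.000294+0.000266=0.9375
k=9 load: inc=0.000266, refl=0.000266·-0.142857=-0.0000; V=0.937238+0.000266+-0.000038=0.9375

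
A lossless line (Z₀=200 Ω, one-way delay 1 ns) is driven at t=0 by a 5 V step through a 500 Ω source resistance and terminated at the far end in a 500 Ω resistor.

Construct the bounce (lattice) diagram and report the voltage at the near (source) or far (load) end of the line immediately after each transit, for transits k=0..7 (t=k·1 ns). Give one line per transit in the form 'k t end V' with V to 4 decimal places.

Γ_L=0.428571, Γ_S=0.428571; launch V₁=5·200/700=1.428571
k=0 src: V=1.4286
k=1 load: inc=1.428571, refl=1.428571·0.428571=0.6122; V=0.000000+1.428571+0.612245=2.0408
k=2 src: inc=0.612245, refl=0.612245·0.428571=0.2624; V=1.428571+0.612245+0.262391=2.3032
k=3 load: inc=0.262391, refl=0.262391·0.428571=0.1125; V=2.040816+0.262391+0.112453=2.4157
k=4 src: inc=0.112453, refl=0.112453·0.428571=0.0482; V=2.303207+0.112453+0.048194=2.4639
k=5 load: inc=0.048194, refl=0.048194·0.428571=0.0207; V=2.415660+0.048194+0.020655=2.4845
k=6 src: inc=0.020655, refl=0.020655·0.428571=0.0089; V=2.463854+0.020655+0.008852=2.4934
k=7 load: inc=0.008852, refl=0.008852·0.428571=0.0038; V=2.484509+0.008852+0.003794=2.4972

0 0 source 1.4286
1 1 load 2.0408
2 2 source 2.3032
3 3 load 2.4157
4 4 source 2.4639
5 5 load 2.4845
6 6 source 2.4934
7 7 load 2.4972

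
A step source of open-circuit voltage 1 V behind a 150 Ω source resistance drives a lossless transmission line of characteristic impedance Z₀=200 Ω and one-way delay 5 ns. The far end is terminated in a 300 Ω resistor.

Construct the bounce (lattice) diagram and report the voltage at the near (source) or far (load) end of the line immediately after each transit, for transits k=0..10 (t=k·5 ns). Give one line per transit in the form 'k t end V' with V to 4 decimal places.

Γ_L=0.200000, Γ_S=-0.142857; launch V₁=1·200/350=0.571429
k=0 src: V=0.5714
k=1 load: inc=0.571429, refl=0.571429·0.200000=0.1143; V=0.000000+0.571429+0.114286=0.6857
k=2 src: inc=0.114286, refl=0.114286·-0.142857=-0.0163; V=0.571429+0.114286+-0.016327=0.6694
k=3 load: inc=-0.016327, refl=-0.016327·0.200000=-0.0033; V=0.685714+-0.016327+-0.003265=0.6661
k=4 src: inc=-0.003265, refl=-0.003265·-0.142857=0.0005; V=0.669388+-0.003265+0.000466=0.6666
k=5 load: inc=0.000466, refl=0.000466·0.200000=0.0001; V=0.666122+0.000466+0.000093=0.6667
k=6 src: inc=0.000093, refl=0.000093·-0.142857=-0.0000; V=0.666589+0.000093+-0.000013=0.6667
k=7 load: inc=-0.000013, refl=-0.000013·0.200000=-0.0000; V=0.666682+-0.000013+-0.000003=0.6667
k=8 src: inc=-0.000003, refl=-0.000003·-0.142857=0.0000; V=0.666669+-0.000003+0.000000=0.6667
k=9 load: inc=0.000000, refl=0.000000·0.200000=0.0000; V=0.666666+0.000000+0.000000=0.6667
k=10 src: inc=0.000000, refl=0.000000·-0.142857=-0.0000; V=0.666667+0.000000+-0.000000=0.6667

0 0 source 0.5714
1 5 load 0.6857
2 10 source 0.6694
3 15 load 0.6661
4 20 source 0.6666
5 25 load 0.6667
6 30 source 0.6667
7 35 load 0.6667
8 40 source 0.6667
9 45 load 0.6667
10 50 source 0.6667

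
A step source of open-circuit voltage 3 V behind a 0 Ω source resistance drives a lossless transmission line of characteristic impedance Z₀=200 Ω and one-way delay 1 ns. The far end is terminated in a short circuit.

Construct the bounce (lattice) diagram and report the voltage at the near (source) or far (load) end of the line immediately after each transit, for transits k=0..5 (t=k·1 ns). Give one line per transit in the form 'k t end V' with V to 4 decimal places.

Γ_L=-1.000000, Γ_S=-1.000000; launch V₁=3·200/200=3.000000
k=0 src: V=3.0000
k=1 load: inc=3.000000, refl=3.000000·-1.000000=-3.0000; V=0.000000+3.000000+-3.000000=0.0000
k=2 src: inc=-3.000000, refl=-3.000000·-1.000000=3.0000; V=3.000000+-3.000000+3.000000=3.0000
k=3 load: inc=3.000000, refl=3.000000·-1.000000=-3.0000; V=0.000000+3.000000+-3.000000=0.0000
k=4 src: inc=-3.000000, refl=-3.000000·-1.000000=3.0000; V=3.000000+-3.000000+3.000000=3.0000
k=5 load: inc=3.000000, refl=3.000000·-1.000000=-3.0000; V=0.000000+3.000000+-3.000000=0.0000

0 0 source 3.0000
1 1 load 0.0000
2 2 source 3.0000
3 3 load 0.0000
4 4 source 3.0000
5 5 load 0.0000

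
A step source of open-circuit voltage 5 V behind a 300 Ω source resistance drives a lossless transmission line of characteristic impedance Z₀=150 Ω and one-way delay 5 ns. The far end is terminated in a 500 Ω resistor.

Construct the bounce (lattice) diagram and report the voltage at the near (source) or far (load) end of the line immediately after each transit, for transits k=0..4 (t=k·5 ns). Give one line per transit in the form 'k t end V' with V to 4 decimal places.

0 0 source 1.6667
1 5 load 2.5641
2 10 source 2.8632
3 15 load 3.0243
4 20 source 3.0780

Γ_L=0.538462, Γ_S=0.333333; launch V₁=5·150/450=1.666667
k=0 src: V=1.6667
k=1 load: inc=1.666667, refl=1.666667·0.538462=0.8974; V=0.000000+1.666667+0.897436=2.5641
k=2 src: inc=0.897436, refl=0.897436·0.333333=0.2991; V=1.666667+0.897436+0.299145=2.8632
k=3 load: inc=0.299145, refl=0.299145·0.538462=0.1611; V=2.564103+0.299145+0.161078=3.0243
k=4 src: inc=0.161078, refl=0.161078·0.333333=0.0537; V=2.863248+0.161078+0.053693=3.0780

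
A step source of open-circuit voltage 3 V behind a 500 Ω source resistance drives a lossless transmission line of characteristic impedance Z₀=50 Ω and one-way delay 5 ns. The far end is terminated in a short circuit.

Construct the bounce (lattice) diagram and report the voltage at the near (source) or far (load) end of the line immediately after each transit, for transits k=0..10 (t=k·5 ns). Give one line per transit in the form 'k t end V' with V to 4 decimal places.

Γ_L=-1.000000, Γ_S=0.818182; launch V₁=3·50/550=0.272727
k=0 src: V=0.2727
k=1 load: inc=0.272727, refl=0.272727·-1.000000=-0.2727; V=0.000000+0.272727+-0.272727=0.0000
k=2 src: inc=-0.272727, refl=-0.272727·0.818182=-0.2231; V=0.272727+-0.272727+-0.223140=-0.2231
k=3 load: inc=-0.223140, refl=-0.223140·-1.000000=0.2231; V=0.000000+-0.223140+0.223140=0.0000
k=4 src: inc=0.223140, refl=0.223140·0.818182=0.1826; V=-0.223140+0.223140+0.182569=0.1826
k=5 load: inc=0.182569, refl=0.182569·-1.000000=-0.1826; V=0.000000+0.182569+-0.182569=0.0000
k=6 src: inc=-0.182569, refl=-0.182569·0.818182=-0.1494; V=0.182569+-0.182569+-0.149375=-0.1494
k=7 load: inc=-0.149375, refl=-0.149375·-1.000000=0.1494; V=0.000000+-0.149375+0.149375=0.0000
k=8 src: inc=0.149375, refl=0.149375·0.818182=0.1222; V=-0.149375+0.149375+0.122216=0.1222
k=9 load: inc=0.122216, refl=0.122216·-1.000000=-0.1222; V=0.000000+0.122216+-0.122216=0.0000
k=10 src: inc=-0.122216, refl=-0.122216·0.818182=-0.1000; V=0.122216+-0.122216+-0.099995=-0.1000

0 0 source 0.2727
1 5 load 0.0000
2 10 source -0.2231
3 15 load 0.0000
4 20 source 0.1826
5 25 load 0.0000
6 30 source -0.1494
7 35 load 0.0000
8 40 source 0.1222
9 45 load 0.0000
10 50 source -0.1000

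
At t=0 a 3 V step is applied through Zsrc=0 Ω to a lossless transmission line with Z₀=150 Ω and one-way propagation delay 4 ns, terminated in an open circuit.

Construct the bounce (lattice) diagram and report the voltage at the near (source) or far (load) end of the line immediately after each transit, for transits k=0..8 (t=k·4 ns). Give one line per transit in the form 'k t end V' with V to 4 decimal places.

Γ_L=1.000000, Γ_S=-1.000000; launch V₁=3·150/150=3.000000
k=0 src: V=3.0000
k=1 load: inc=3.000000, refl=3.000000·1.000000=3.0000; V=0.000000+3.000000+3.000000=6.0000
k=2 src: inc=3.000000, refl=3.000000·-1.000000=-3.0000; V=3.000000+3.000000+-3.000000=3.0000
k=3 load: inc=-3.000000, refl=-3.000000·1.000000=-3.0000; V=6.000000+-3.000000+-3.000000=0.0000
k=4 src: inc=-3.000000, refl=-3.000000·-1.000000=3.0000; V=3.000000+-3.000000+3.000000=3.0000
k=5 load: inc=3.000000, refl=3.000000·1.000000=3.0000; V=0.000000+3.000000+3.000000=6.0000
k=6 src: inc=3.000000, refl=3.000000·-1.000000=-3.0000; V=3.000000+3.000000+-3.000000=3.0000
k=7 load: inc=-3.000000, refl=-3.000000·1.000000=-3.0000; V=6.000000+-3.000000+-3.000000=0.0000
k=8 src: inc=-3.000000, refl=-3.000000·-1.000000=3.0000; V=3.000000+-3.000000+3.000000=3.0000

0 0 source 3.0000
1 4 load 6.0000
2 8 source 3.0000
3 12 load 0.0000
4 16 source 3.0000
5 20 load 6.0000
6 24 source 3.0000
7 28 load 0.0000
8 32 source 3.0000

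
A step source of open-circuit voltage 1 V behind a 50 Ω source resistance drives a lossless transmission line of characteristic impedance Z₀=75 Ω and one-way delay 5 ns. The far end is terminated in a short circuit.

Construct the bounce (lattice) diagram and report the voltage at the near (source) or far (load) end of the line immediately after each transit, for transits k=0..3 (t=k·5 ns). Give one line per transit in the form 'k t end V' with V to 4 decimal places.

Γ_L=-1.000000, Γ_S=-0.200000; launch V₁=1·75/125=0.600000
k=0 src: V=0.6000
k=1 load: inc=0.600000, refl=0.600000·-1.000000=-0.6000; V=0.000000+0.600000+-0.600000=0.0000
k=2 src: inc=-0.600000, refl=-0.600000·-0.200000=0.1200; V=0.600000+-0.600000+0.120000=0.1200
k=3 load: inc=0.120000, refl=0.120000·-1.000000=-0.1200; V=0.000000+0.120000+-0.120000=0.0000

0 0 source 0.6000
1 5 load 0.0000
2 10 source 0.1200
3 15 load 0.0000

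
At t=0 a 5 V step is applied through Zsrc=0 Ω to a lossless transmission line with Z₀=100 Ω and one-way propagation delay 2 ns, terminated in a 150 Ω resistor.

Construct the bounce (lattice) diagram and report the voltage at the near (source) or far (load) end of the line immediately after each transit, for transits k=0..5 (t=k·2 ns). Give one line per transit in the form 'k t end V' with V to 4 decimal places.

Γ_L=0.200000, Γ_S=-1.000000; launch V₁=5·100/100=5.000000
k=0 src: V=5.0000
k=1 load: inc=5.000000, refl=5.000000·0.200000=1.0000; V=0.000000+5.000000+1.000000=6.0000
k=2 src: inc=1.000000, refl=1.000000·-1.000000=-1.0000; V=5.000000+1.000000+-1.000000=5.0000
k=3 load: inc=-1.000000, refl=-1.000000·0.200000=-0.2000; V=6.000000+-1.000000+-0.200000=4.8000
k=4 src: inc=-0.200000, refl=-0.200000·-1.000000=0.2000; V=5.000000+-0.200000+0.200000=5.0000
k=5 load: inc=0.200000, refl=0.200000·0.200000=0.0400; V=4.800000+0.200000+0.040000=5.0400

0 0 source 5.0000
1 2 load 6.0000
2 4 source 5.0000
3 6 load 4.8000
4 8 source 5.0000
5 10 load 5.0400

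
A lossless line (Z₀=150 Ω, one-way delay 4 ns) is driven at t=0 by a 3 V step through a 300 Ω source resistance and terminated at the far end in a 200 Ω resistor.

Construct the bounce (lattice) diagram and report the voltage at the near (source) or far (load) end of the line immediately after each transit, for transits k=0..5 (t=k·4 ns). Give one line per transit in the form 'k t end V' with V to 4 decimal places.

0 0 source 1.0000
1 4 load 1.1429
2 8 source 1.1905
3 12 load 1.1973
4 16 source 1.1995
5 20 load 1.1999

Γ_L=0.142857, Γ_S=0.333333; launch V₁=3·150/450=1.000000
k=0 src: V=1.0000
k=1 load: inc=1.000000, refl=1.000000·0.142857=0.1429; V=0.000000+1.000000+0.142857=1.1429
k=2 src: inc=0.142857, refl=0.142857·0.333333=0.0476; V=1.000000+0.142857+0.047619=1.1905
k=3 load: inc=0.047619, refl=0.047619·0.142857=0.0068; V=1.142857+0.047619+0.006803=1.1973
k=4 src: inc=0.006803, refl=0.006803·0.333333=0.0023; V=1.190476+0.006803+0.002268=1.1995
k=5 load: inc=0.002268, refl=0.002268·0.142857=0.0003; V=1.197279+0.002268+0.000324=1.1999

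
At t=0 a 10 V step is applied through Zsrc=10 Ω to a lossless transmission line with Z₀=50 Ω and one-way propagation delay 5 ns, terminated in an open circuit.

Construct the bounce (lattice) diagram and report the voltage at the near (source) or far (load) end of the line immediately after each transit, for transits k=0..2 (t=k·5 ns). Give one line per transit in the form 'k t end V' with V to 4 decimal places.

Γ_L=1.000000, Γ_S=-0.666667; launch V₁=10·50/60=8.333333
k=0 src: V=8.3333
k=1 load: inc=8.333333, refl=8.333333·1.000000=8.3333; V=0.000000+8.333333+8.333333=16.6667
k=2 src: inc=8.333333, refl=8.333333·-0.666667=-5.5556; V=8.333333+8.333333+-5.555556=11.1111

0 0 source 8.3333
1 5 load 16.6667
2 10 source 11.1111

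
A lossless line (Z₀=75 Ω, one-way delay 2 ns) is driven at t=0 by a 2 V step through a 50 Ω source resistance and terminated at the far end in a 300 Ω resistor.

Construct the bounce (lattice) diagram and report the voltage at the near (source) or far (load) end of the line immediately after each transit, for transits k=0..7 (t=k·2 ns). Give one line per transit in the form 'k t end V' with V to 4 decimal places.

Γ_L=0.600000, Γ_S=-0.200000; launch V₁=2·75/125=1.200000
k=0 src: V=1.2000
k=1 load: inc=1.200000, refl=1.200000·0.600000=0.7200; V=0.000000+1.200000+0.720000=1.9200
k=2 src: inc=0.720000, refl=0.720000·-0.200000=-0.1440; V=1.200000+0.720000+-0.144000=1.7760
k=3 load: inc=-0.144000, refl=-0.144000·0.600000=-0.0864; V=1.920000+-0.144000+-0.086400=1.6896
k=4 src: inc=-0.086400, refl=-0.086400·-0.200000=0.0173; V=1.776000+-0.086400+0.017280=1.7069
k=5 load: inc=0.017280, refl=0.017280·0.600000=0.0104; V=1.689600+0.017280+0.010368=1.7172
k=6 src: inc=0.010368, refl=0.010368·-0.200000=-0.0021; V=1.706880+0.010368+-0.002074=1.7152
k=7 load: inc=-0.002074, refl=-0.002074·0.600000=-0.0012; V=1.717248+-0.002074+-0.001244=1.7139

0 0 source 1.2000
1 2 load 1.9200
2 4 source 1.7760
3 6 load 1.6896
4 8 source 1.7069
5 10 load 1.7172
6 12 source 1.7152
7 14 load 1.7139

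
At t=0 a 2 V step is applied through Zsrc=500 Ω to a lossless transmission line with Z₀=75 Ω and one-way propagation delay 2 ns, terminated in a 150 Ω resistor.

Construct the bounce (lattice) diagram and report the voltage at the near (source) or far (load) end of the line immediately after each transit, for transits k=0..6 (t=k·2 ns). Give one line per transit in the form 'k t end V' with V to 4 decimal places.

Γ_L=0.333333, Γ_S=0.739130; launch V₁=2·75/575=0.260870
k=0 src: V=0.2609
k=1 load: inc=0.260870, refl=0.260870·0.333333=0.0870; V=0.000000+0.260870+0.086957=0.3478
k=2 src: inc=0.086957, refl=0.086957·0.739130=0.0643; V=0.260870+0.086957+0.064272=0.4121
k=3 load: inc=0.064272, refl=0.064272·0.333333=0.0214; V=0.347826+0.064272+0.021424=0.4335
k=4 src: inc=0.021424, refl=0.021424·0.739130=0.0158; V=0.412098+0.021424+0.015835=0.4494
k=5 load: inc=0.015835, refl=0.015835·0.333333=0.0053; V=0.433522+0.015835+0.005278=0.4546
k=6 src: inc=0.005278, refl=0.005278·0.739130=0.0039; V=0.449358+0.005278+0.003901=0.4585

0 0 source 0.2609
1 2 load 0.3478
2 4 source 0.4121
3 6 load 0.4335
4 8 source 0.4494
5 10 load 0.4546
6 12 source 0.4585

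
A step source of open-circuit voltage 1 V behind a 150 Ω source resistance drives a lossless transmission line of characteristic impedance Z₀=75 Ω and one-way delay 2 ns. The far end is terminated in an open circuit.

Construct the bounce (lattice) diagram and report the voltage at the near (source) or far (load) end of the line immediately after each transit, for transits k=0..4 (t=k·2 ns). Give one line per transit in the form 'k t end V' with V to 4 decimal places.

0 0 source 0.3333
1 2 load 0.6667
2 4 source 0.7778
3 6 load 0.8889
4 8 source 0.9259

Γ_L=1.000000, Γ_S=0.333333; launch V₁=1·75/225=0.333333
k=0 src: V=0.3333
k=1 load: inc=0.333333, refl=0.333333·1.000000=0.3333; V=0.000000+0.333333+0.333333=0.6667
k=2 src: inc=0.333333, refl=0.333333·0.333333=0.1111; V=0.333333+0.333333+0.111111=0.7778
k=3 load: inc=0.111111, refl=0.111111·1.000000=0.1111; V=0.666667+0.111111+0.111111=0.8889
k=4 src: inc=0.111111, refl=0.111111·0.333333=0.0370; V=0.777778+0.111111+0.037037=0.9259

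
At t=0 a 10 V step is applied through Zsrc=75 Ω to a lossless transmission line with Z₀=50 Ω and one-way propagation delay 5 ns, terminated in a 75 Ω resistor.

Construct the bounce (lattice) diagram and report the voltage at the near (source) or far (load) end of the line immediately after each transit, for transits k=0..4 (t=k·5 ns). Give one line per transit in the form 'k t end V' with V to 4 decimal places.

0 0 source 4.0000
1 5 load 4.8000
2 10 source 4.9600
3 15 load 4.9920
4 20 source 4.9984

Γ_L=0.200000, Γ_S=0.200000; launch V₁=10·50/125=4.000000
k=0 src: V=4.0000
k=1 load: inc=4.000000, refl=4.000000·0.200000=0.8000; V=0.000000+4.000000+0.800000=4.8000
k=2 src: inc=0.800000, refl=0.800000·0.200000=0.1600; V=4.000000+0.800000+0.160000=4.9600
k=3 load: inc=0.160000, refl=0.160000·0.200000=0.0320; V=4.800000+0.160000+0.032000=4.9920
k=4 src: inc=0.032000, refl=0.032000·0.200000=0.0064; V=4.960000+0.032000+0.006400=4.9984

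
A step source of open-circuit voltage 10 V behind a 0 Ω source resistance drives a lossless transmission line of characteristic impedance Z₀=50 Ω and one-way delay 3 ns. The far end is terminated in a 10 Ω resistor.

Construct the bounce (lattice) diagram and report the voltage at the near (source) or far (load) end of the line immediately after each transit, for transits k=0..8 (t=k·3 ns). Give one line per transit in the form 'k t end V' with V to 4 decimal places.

Γ_L=-0.666667, Γ_S=-1.000000; launch V₁=10·50/50=10.000000
k=0 src: V=10.0000
k=1 load: inc=10.000000, refl=10.000000·-0.666667=-6.6667; V=0.000000+10.000000+-6.666667=3.3333
k=2 src: inc=-6.666667, refl=-6.666667·-1.000000=6.6667; V=10.000000+-6.666667+6.666667=10.0000
k=3 load: inc=6.666667, refl=6.666667·-0.666667=-4.4444; V=3.333333+6.666667+-4.444444=5.5556
k=4 src: inc=-4.444444, refl=-4.444444·-1.000000=4.4444; V=10.000000+-4.444444+4.444444=10.0000
k=5 load: inc=4.444444, refl=4.444444·-0.666667=-2.9630; V=5.555556+4.444444+-2.962963=7.0370
k=6 src: inc=-2.962963, refl=-2.962963·-1.000000=2.9630; V=10.000000+-2.962963+2.962963=10.0000
k=7 load: inc=2.962963, refl=2.962963·-0.666667=-1.9753; V=7.037037+2.962963+-1.975309=8.0247
k=8 src: inc=-1.975309, refl=-1.975309·-1.000000=1.9753; V=10.000000+-1.975309+1.975309=10.0000

0 0 source 10.0000
1 3 load 3.3333
2 6 source 10.0000
3 9 load 5.5556
4 12 source 10.0000
5 15 load 7.0370
6 18 source 10.0000
7 21 load 8.0247
8 24 source 10.0000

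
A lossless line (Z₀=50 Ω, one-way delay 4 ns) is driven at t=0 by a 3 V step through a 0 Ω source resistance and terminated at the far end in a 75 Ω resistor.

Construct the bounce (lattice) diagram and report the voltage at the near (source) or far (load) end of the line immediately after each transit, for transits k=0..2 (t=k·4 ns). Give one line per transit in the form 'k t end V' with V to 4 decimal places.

Γ_L=0.200000, Γ_S=-1.000000; launch V₁=3·50/50=3.000000
k=0 src: V=3.0000
k=1 load: inc=3.000000, refl=3.000000·0.200000=0.6000; V=0.000000+3.000000+0.600000=3.6000
k=2 src: inc=0.600000, refl=0.600000·-1.000000=-0.6000; V=3.000000+0.600000+-0.600000=3.0000

0 0 source 3.0000
1 4 load 3.6000
2 8 source 3.0000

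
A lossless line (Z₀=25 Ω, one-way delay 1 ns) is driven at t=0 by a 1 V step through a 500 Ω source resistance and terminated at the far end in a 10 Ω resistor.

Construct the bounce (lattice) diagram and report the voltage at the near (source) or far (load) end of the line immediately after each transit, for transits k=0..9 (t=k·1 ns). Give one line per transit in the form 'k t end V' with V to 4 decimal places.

0 0 source 0.0476
1 1 load 0.0272
2 2 source 0.0087
3 3 load 0.0167
4 4 source 0.0238
5 5 load 0.0208
6 6 source 0.0180
7 7 load 0.0192
8 8 source 0.0202
9 9 load 0.0198

Γ_L=-0.428571, Γ_S=0.904762; launch V₁=1·25/525=0.047619
k=0 src: V=0.0476
k=1 load: inc=0.047619, refl=0.047619·-0.428571=-0.0204; V=0.000000+0.047619+-0.020408=0.0272
k=2 src: inc=-0.020408, refl=-0.020408·0.904762=-0.0185; V=0.047619+-0.020408+-0.018465=0.0087
k=3 load: inc=-0.018465, refl=-0.018465·-0.428571=0.0079; V=0.027211+-0.018465+0.007913=0.0167
k=4 src: inc=0.007913, refl=0.007913·0.904762=0.0072; V=0.008746+0.007913+0.007160=0.0238
k=5 load: inc=0.007160, refl=0.007160·-0.428571=-0.0031; V=0.016660+0.007160+-0.003068=0.0208
k=6 src: inc=-0.003068, refl=-0.003068·0.904762=-0.0028; V=0.023819+-0.003068+-0.002776=0.0180
k=7 load: inc=-0.002776, refl=-0.002776·-0.428571=0.0012; V=0.020751+-0.002776+0.001190=0.0192
k=8 src: inc=0.001190, refl=0.001190·0.904762=0.0011; V=0.017975+0.001190+0.001076=0.0202
k=9 load: inc=0.001076, refl=0.001076·-0.428571=-0.0005; V=0.019165+0.001076+-0.000461=0.0198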